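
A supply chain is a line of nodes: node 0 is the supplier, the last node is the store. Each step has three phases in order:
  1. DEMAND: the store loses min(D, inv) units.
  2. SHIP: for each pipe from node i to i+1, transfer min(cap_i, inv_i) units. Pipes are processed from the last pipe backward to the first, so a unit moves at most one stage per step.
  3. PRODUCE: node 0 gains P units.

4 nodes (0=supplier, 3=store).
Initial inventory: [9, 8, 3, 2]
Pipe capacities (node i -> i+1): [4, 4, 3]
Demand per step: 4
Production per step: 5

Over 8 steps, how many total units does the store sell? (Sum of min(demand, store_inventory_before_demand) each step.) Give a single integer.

Step 1: sold=2 (running total=2) -> [10 8 4 3]
Step 2: sold=3 (running total=5) -> [11 8 5 3]
Step 3: sold=3 (running total=8) -> [12 8 6 3]
Step 4: sold=3 (running total=11) -> [13 8 7 3]
Step 5: sold=3 (running total=14) -> [14 8 8 3]
Step 6: sold=3 (running total=17) -> [15 8 9 3]
Step 7: sold=3 (running total=20) -> [16 8 10 3]
Step 8: sold=3 (running total=23) -> [17 8 11 3]

Answer: 23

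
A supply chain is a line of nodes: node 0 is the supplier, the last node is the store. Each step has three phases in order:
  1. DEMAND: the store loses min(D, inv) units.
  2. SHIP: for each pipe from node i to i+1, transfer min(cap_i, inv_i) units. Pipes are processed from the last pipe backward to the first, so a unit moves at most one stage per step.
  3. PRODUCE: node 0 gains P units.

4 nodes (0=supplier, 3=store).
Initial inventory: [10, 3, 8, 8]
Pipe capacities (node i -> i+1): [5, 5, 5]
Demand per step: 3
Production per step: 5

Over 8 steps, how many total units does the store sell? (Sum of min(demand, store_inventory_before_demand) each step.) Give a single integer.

Step 1: sold=3 (running total=3) -> [10 5 6 10]
Step 2: sold=3 (running total=6) -> [10 5 6 12]
Step 3: sold=3 (running total=9) -> [10 5 6 14]
Step 4: sold=3 (running total=12) -> [10 5 6 16]
Step 5: sold=3 (running total=15) -> [10 5 6 18]
Step 6: sold=3 (running total=18) -> [10 5 6 20]
Step 7: sold=3 (running total=21) -> [10 5 6 22]
Step 8: sold=3 (running total=24) -> [10 5 6 24]

Answer: 24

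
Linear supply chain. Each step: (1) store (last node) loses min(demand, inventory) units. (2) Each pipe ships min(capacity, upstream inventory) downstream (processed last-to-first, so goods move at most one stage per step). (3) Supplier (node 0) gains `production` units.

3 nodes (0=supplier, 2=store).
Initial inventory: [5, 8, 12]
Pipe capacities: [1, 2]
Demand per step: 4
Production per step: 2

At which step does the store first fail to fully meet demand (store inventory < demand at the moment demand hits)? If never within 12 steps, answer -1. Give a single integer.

Step 1: demand=4,sold=4 ship[1->2]=2 ship[0->1]=1 prod=2 -> [6 7 10]
Step 2: demand=4,sold=4 ship[1->2]=2 ship[0->1]=1 prod=2 -> [7 6 8]
Step 3: demand=4,sold=4 ship[1->2]=2 ship[0->1]=1 prod=2 -> [8 5 6]
Step 4: demand=4,sold=4 ship[1->2]=2 ship[0->1]=1 prod=2 -> [9 4 4]
Step 5: demand=4,sold=4 ship[1->2]=2 ship[0->1]=1 prod=2 -> [10 3 2]
Step 6: demand=4,sold=2 ship[1->2]=2 ship[0->1]=1 prod=2 -> [11 2 2]
Step 7: demand=4,sold=2 ship[1->2]=2 ship[0->1]=1 prod=2 -> [12 1 2]
Step 8: demand=4,sold=2 ship[1->2]=1 ship[0->1]=1 prod=2 -> [13 1 1]
Step 9: demand=4,sold=1 ship[1->2]=1 ship[0->1]=1 prod=2 -> [14 1 1]
Step 10: demand=4,sold=1 ship[1->2]=1 ship[0->1]=1 prod=2 -> [15 1 1]
Step 11: demand=4,sold=1 ship[1->2]=1 ship[0->1]=1 prod=2 -> [16 1 1]
Step 12: demand=4,sold=1 ship[1->2]=1 ship[0->1]=1 prod=2 -> [17 1 1]
First stockout at step 6

6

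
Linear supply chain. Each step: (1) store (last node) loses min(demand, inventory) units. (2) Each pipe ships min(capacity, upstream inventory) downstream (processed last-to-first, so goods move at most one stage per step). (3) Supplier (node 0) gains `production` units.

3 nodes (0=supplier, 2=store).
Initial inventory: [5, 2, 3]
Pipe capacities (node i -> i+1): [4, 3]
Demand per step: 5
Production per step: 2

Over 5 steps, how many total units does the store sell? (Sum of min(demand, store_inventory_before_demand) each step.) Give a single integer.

Answer: 14

Derivation:
Step 1: sold=3 (running total=3) -> [3 4 2]
Step 2: sold=2 (running total=5) -> [2 4 3]
Step 3: sold=3 (running total=8) -> [2 3 3]
Step 4: sold=3 (running total=11) -> [2 2 3]
Step 5: sold=3 (running total=14) -> [2 2 2]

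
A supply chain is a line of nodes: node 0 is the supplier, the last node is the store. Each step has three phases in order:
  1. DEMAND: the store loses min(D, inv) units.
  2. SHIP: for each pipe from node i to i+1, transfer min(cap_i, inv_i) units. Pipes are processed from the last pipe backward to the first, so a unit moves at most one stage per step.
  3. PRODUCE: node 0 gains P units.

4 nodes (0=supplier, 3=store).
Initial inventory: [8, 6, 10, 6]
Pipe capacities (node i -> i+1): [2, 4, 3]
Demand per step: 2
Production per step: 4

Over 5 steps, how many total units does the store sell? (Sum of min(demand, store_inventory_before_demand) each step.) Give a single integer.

Step 1: sold=2 (running total=2) -> [10 4 11 7]
Step 2: sold=2 (running total=4) -> [12 2 12 8]
Step 3: sold=2 (running total=6) -> [14 2 11 9]
Step 4: sold=2 (running total=8) -> [16 2 10 10]
Step 5: sold=2 (running total=10) -> [18 2 9 11]

Answer: 10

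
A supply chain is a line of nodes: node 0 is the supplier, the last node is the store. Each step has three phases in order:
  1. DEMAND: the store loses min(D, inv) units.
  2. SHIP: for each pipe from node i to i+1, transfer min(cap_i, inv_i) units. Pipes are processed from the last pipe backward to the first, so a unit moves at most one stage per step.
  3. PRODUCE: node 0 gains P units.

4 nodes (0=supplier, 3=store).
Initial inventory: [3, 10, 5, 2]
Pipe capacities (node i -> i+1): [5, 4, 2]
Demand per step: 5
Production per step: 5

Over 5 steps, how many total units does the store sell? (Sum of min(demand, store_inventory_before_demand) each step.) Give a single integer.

Answer: 10

Derivation:
Step 1: sold=2 (running total=2) -> [5 9 7 2]
Step 2: sold=2 (running total=4) -> [5 10 9 2]
Step 3: sold=2 (running total=6) -> [5 11 11 2]
Step 4: sold=2 (running total=8) -> [5 12 13 2]
Step 5: sold=2 (running total=10) -> [5 13 15 2]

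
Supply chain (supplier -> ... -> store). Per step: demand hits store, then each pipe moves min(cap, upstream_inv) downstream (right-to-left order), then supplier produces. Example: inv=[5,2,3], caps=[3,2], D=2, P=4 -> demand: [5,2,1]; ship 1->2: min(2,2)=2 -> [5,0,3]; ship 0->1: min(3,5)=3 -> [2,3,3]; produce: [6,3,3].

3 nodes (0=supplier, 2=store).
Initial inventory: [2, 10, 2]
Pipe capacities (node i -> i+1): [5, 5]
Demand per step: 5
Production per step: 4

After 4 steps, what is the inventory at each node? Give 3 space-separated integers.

Step 1: demand=5,sold=2 ship[1->2]=5 ship[0->1]=2 prod=4 -> inv=[4 7 5]
Step 2: demand=5,sold=5 ship[1->2]=5 ship[0->1]=4 prod=4 -> inv=[4 6 5]
Step 3: demand=5,sold=5 ship[1->2]=5 ship[0->1]=4 prod=4 -> inv=[4 5 5]
Step 4: demand=5,sold=5 ship[1->2]=5 ship[0->1]=4 prod=4 -> inv=[4 4 5]

4 4 5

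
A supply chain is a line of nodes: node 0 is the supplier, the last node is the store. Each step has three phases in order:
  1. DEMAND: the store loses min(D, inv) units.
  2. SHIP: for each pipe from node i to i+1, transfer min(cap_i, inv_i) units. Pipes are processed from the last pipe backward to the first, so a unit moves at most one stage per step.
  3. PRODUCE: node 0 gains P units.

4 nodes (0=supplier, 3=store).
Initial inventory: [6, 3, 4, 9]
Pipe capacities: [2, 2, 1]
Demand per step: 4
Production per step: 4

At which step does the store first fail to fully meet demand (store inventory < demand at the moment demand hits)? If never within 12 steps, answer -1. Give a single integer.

Step 1: demand=4,sold=4 ship[2->3]=1 ship[1->2]=2 ship[0->1]=2 prod=4 -> [8 3 5 6]
Step 2: demand=4,sold=4 ship[2->3]=1 ship[1->2]=2 ship[0->1]=2 prod=4 -> [10 3 6 3]
Step 3: demand=4,sold=3 ship[2->3]=1 ship[1->2]=2 ship[0->1]=2 prod=4 -> [12 3 7 1]
Step 4: demand=4,sold=1 ship[2->3]=1 ship[1->2]=2 ship[0->1]=2 prod=4 -> [14 3 8 1]
Step 5: demand=4,sold=1 ship[2->3]=1 ship[1->2]=2 ship[0->1]=2 prod=4 -> [16 3 9 1]
Step 6: demand=4,sold=1 ship[2->3]=1 ship[1->2]=2 ship[0->1]=2 prod=4 -> [18 3 10 1]
Step 7: demand=4,sold=1 ship[2->3]=1 ship[1->2]=2 ship[0->1]=2 prod=4 -> [20 3 11 1]
Step 8: demand=4,sold=1 ship[2->3]=1 ship[1->2]=2 ship[0->1]=2 prod=4 -> [22 3 12 1]
Step 9: demand=4,sold=1 ship[2->3]=1 ship[1->2]=2 ship[0->1]=2 prod=4 -> [24 3 13 1]
Step 10: demand=4,sold=1 ship[2->3]=1 ship[1->2]=2 ship[0->1]=2 prod=4 -> [26 3 14 1]
Step 11: demand=4,sold=1 ship[2->3]=1 ship[1->2]=2 ship[0->1]=2 prod=4 -> [28 3 15 1]
Step 12: demand=4,sold=1 ship[2->3]=1 ship[1->2]=2 ship[0->1]=2 prod=4 -> [30 3 16 1]
First stockout at step 3

3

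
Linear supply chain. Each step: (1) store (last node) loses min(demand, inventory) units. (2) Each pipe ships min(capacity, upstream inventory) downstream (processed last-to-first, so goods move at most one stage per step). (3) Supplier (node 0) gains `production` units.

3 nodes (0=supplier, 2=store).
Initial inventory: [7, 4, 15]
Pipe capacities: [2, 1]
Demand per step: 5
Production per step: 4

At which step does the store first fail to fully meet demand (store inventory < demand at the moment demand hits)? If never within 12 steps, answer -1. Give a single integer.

Step 1: demand=5,sold=5 ship[1->2]=1 ship[0->1]=2 prod=4 -> [9 5 11]
Step 2: demand=5,sold=5 ship[1->2]=1 ship[0->1]=2 prod=4 -> [11 6 7]
Step 3: demand=5,sold=5 ship[1->2]=1 ship[0->1]=2 prod=4 -> [13 7 3]
Step 4: demand=5,sold=3 ship[1->2]=1 ship[0->1]=2 prod=4 -> [15 8 1]
Step 5: demand=5,sold=1 ship[1->2]=1 ship[0->1]=2 prod=4 -> [17 9 1]
Step 6: demand=5,sold=1 ship[1->2]=1 ship[0->1]=2 prod=4 -> [19 10 1]
Step 7: demand=5,sold=1 ship[1->2]=1 ship[0->1]=2 prod=4 -> [21 11 1]
Step 8: demand=5,sold=1 ship[1->2]=1 ship[0->1]=2 prod=4 -> [23 12 1]
Step 9: demand=5,sold=1 ship[1->2]=1 ship[0->1]=2 prod=4 -> [25 13 1]
Step 10: demand=5,sold=1 ship[1->2]=1 ship[0->1]=2 prod=4 -> [27 14 1]
Step 11: demand=5,sold=1 ship[1->2]=1 ship[0->1]=2 prod=4 -> [29 15 1]
Step 12: demand=5,sold=1 ship[1->2]=1 ship[0->1]=2 prod=4 -> [31 16 1]
First stockout at step 4

4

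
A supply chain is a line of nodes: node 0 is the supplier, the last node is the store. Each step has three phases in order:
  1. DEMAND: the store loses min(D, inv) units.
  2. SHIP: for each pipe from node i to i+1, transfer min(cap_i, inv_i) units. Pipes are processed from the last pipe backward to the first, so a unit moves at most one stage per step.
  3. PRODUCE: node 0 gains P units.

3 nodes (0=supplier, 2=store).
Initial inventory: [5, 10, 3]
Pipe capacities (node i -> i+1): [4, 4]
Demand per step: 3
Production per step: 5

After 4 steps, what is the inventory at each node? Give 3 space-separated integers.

Step 1: demand=3,sold=3 ship[1->2]=4 ship[0->1]=4 prod=5 -> inv=[6 10 4]
Step 2: demand=3,sold=3 ship[1->2]=4 ship[0->1]=4 prod=5 -> inv=[7 10 5]
Step 3: demand=3,sold=3 ship[1->2]=4 ship[0->1]=4 prod=5 -> inv=[8 10 6]
Step 4: demand=3,sold=3 ship[1->2]=4 ship[0->1]=4 prod=5 -> inv=[9 10 7]

9 10 7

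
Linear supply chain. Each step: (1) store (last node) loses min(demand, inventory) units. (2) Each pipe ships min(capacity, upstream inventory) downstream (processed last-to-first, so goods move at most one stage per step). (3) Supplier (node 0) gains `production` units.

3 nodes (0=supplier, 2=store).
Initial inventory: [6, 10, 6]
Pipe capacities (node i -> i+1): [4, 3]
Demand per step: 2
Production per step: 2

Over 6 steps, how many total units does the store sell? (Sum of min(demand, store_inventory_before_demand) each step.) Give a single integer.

Step 1: sold=2 (running total=2) -> [4 11 7]
Step 2: sold=2 (running total=4) -> [2 12 8]
Step 3: sold=2 (running total=6) -> [2 11 9]
Step 4: sold=2 (running total=8) -> [2 10 10]
Step 5: sold=2 (running total=10) -> [2 9 11]
Step 6: sold=2 (running total=12) -> [2 8 12]

Answer: 12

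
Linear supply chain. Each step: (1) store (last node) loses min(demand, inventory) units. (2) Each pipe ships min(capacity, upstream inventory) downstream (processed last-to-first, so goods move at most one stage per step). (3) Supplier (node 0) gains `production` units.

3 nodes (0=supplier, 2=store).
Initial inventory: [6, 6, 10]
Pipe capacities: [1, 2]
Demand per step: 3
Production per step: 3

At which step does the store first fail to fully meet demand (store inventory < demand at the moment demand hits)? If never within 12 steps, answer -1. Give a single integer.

Step 1: demand=3,sold=3 ship[1->2]=2 ship[0->1]=1 prod=3 -> [8 5 9]
Step 2: demand=3,sold=3 ship[1->2]=2 ship[0->1]=1 prod=3 -> [10 4 8]
Step 3: demand=3,sold=3 ship[1->2]=2 ship[0->1]=1 prod=3 -> [12 3 7]
Step 4: demand=3,sold=3 ship[1->2]=2 ship[0->1]=1 prod=3 -> [14 2 6]
Step 5: demand=3,sold=3 ship[1->2]=2 ship[0->1]=1 prod=3 -> [16 1 5]
Step 6: demand=3,sold=3 ship[1->2]=1 ship[0->1]=1 prod=3 -> [18 1 3]
Step 7: demand=3,sold=3 ship[1->2]=1 ship[0->1]=1 prod=3 -> [20 1 1]
Step 8: demand=3,sold=1 ship[1->2]=1 ship[0->1]=1 prod=3 -> [22 1 1]
Step 9: demand=3,sold=1 ship[1->2]=1 ship[0->1]=1 prod=3 -> [24 1 1]
Step 10: demand=3,sold=1 ship[1->2]=1 ship[0->1]=1 prod=3 -> [26 1 1]
Step 11: demand=3,sold=1 ship[1->2]=1 ship[0->1]=1 prod=3 -> [28 1 1]
Step 12: demand=3,sold=1 ship[1->2]=1 ship[0->1]=1 prod=3 -> [30 1 1]
First stockout at step 8

8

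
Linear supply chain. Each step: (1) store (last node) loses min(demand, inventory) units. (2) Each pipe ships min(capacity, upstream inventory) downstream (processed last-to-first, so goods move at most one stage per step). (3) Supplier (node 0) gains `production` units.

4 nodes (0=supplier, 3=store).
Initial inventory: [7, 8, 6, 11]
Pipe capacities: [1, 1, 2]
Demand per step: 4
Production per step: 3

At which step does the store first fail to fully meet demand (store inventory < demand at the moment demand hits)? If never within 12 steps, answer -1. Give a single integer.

Step 1: demand=4,sold=4 ship[2->3]=2 ship[1->2]=1 ship[0->1]=1 prod=3 -> [9 8 5 9]
Step 2: demand=4,sold=4 ship[2->3]=2 ship[1->2]=1 ship[0->1]=1 prod=3 -> [11 8 4 7]
Step 3: demand=4,sold=4 ship[2->3]=2 ship[1->2]=1 ship[0->1]=1 prod=3 -> [13 8 3 5]
Step 4: demand=4,sold=4 ship[2->3]=2 ship[1->2]=1 ship[0->1]=1 prod=3 -> [15 8 2 3]
Step 5: demand=4,sold=3 ship[2->3]=2 ship[1->2]=1 ship[0->1]=1 prod=3 -> [17 8 1 2]
Step 6: demand=4,sold=2 ship[2->3]=1 ship[1->2]=1 ship[0->1]=1 prod=3 -> [19 8 1 1]
Step 7: demand=4,sold=1 ship[2->3]=1 ship[1->2]=1 ship[0->1]=1 prod=3 -> [21 8 1 1]
Step 8: demand=4,sold=1 ship[2->3]=1 ship[1->2]=1 ship[0->1]=1 prod=3 -> [23 8 1 1]
Step 9: demand=4,sold=1 ship[2->3]=1 ship[1->2]=1 ship[0->1]=1 prod=3 -> [25 8 1 1]
Step 10: demand=4,sold=1 ship[2->3]=1 ship[1->2]=1 ship[0->1]=1 prod=3 -> [27 8 1 1]
Step 11: demand=4,sold=1 ship[2->3]=1 ship[1->2]=1 ship[0->1]=1 prod=3 -> [29 8 1 1]
Step 12: demand=4,sold=1 ship[2->3]=1 ship[1->2]=1 ship[0->1]=1 prod=3 -> [31 8 1 1]
First stockout at step 5

5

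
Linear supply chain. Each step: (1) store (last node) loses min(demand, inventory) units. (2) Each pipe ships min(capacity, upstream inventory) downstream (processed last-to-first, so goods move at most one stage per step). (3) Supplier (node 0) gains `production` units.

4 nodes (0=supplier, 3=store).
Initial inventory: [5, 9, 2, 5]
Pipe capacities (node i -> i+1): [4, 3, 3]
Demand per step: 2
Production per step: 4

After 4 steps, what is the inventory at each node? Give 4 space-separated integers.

Step 1: demand=2,sold=2 ship[2->3]=2 ship[1->2]=3 ship[0->1]=4 prod=4 -> inv=[5 10 3 5]
Step 2: demand=2,sold=2 ship[2->3]=3 ship[1->2]=3 ship[0->1]=4 prod=4 -> inv=[5 11 3 6]
Step 3: demand=2,sold=2 ship[2->3]=3 ship[1->2]=3 ship[0->1]=4 prod=4 -> inv=[5 12 3 7]
Step 4: demand=2,sold=2 ship[2->3]=3 ship[1->2]=3 ship[0->1]=4 prod=4 -> inv=[5 13 3 8]

5 13 3 8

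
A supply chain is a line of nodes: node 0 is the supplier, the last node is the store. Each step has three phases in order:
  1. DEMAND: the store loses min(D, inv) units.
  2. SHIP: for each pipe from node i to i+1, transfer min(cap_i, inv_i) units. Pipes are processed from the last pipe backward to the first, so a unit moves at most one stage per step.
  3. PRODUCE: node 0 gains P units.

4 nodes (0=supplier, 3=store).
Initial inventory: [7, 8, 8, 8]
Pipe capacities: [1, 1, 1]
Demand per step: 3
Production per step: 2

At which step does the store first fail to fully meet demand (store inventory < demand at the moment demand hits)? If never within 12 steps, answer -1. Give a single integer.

Step 1: demand=3,sold=3 ship[2->3]=1 ship[1->2]=1 ship[0->1]=1 prod=2 -> [8 8 8 6]
Step 2: demand=3,sold=3 ship[2->3]=1 ship[1->2]=1 ship[0->1]=1 prod=2 -> [9 8 8 4]
Step 3: demand=3,sold=3 ship[2->3]=1 ship[1->2]=1 ship[0->1]=1 prod=2 -> [10 8 8 2]
Step 4: demand=3,sold=2 ship[2->3]=1 ship[1->2]=1 ship[0->1]=1 prod=2 -> [11 8 8 1]
Step 5: demand=3,sold=1 ship[2->3]=1 ship[1->2]=1 ship[0->1]=1 prod=2 -> [12 8 8 1]
Step 6: demand=3,sold=1 ship[2->3]=1 ship[1->2]=1 ship[0->1]=1 prod=2 -> [13 8 8 1]
Step 7: demand=3,sold=1 ship[2->3]=1 ship[1->2]=1 ship[0->1]=1 prod=2 -> [14 8 8 1]
Step 8: demand=3,sold=1 ship[2->3]=1 ship[1->2]=1 ship[0->1]=1 prod=2 -> [15 8 8 1]
Step 9: demand=3,sold=1 ship[2->3]=1 ship[1->2]=1 ship[0->1]=1 prod=2 -> [16 8 8 1]
Step 10: demand=3,sold=1 ship[2->3]=1 ship[1->2]=1 ship[0->1]=1 prod=2 -> [17 8 8 1]
Step 11: demand=3,sold=1 ship[2->3]=1 ship[1->2]=1 ship[0->1]=1 prod=2 -> [18 8 8 1]
Step 12: demand=3,sold=1 ship[2->3]=1 ship[1->2]=1 ship[0->1]=1 prod=2 -> [19 8 8 1]
First stockout at step 4

4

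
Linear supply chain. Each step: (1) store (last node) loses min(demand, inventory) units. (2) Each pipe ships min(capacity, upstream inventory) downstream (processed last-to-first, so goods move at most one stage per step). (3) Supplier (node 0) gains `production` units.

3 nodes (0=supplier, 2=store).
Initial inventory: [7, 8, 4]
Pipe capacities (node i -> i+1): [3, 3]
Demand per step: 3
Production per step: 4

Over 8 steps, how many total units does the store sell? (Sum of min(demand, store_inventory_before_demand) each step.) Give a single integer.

Step 1: sold=3 (running total=3) -> [8 8 4]
Step 2: sold=3 (running total=6) -> [9 8 4]
Step 3: sold=3 (running total=9) -> [10 8 4]
Step 4: sold=3 (running total=12) -> [11 8 4]
Step 5: sold=3 (running total=15) -> [12 8 4]
Step 6: sold=3 (running total=18) -> [13 8 4]
Step 7: sold=3 (running total=21) -> [14 8 4]
Step 8: sold=3 (running total=24) -> [15 8 4]

Answer: 24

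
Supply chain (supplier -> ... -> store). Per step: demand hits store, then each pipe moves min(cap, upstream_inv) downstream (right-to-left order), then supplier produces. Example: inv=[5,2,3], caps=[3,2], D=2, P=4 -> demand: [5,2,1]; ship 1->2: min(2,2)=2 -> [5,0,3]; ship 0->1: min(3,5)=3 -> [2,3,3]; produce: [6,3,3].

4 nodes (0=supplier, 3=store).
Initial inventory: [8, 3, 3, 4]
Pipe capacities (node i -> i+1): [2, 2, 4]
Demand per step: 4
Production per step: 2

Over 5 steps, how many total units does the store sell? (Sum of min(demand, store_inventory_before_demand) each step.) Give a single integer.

Answer: 13

Derivation:
Step 1: sold=4 (running total=4) -> [8 3 2 3]
Step 2: sold=3 (running total=7) -> [8 3 2 2]
Step 3: sold=2 (running total=9) -> [8 3 2 2]
Step 4: sold=2 (running total=11) -> [8 3 2 2]
Step 5: sold=2 (running total=13) -> [8 3 2 2]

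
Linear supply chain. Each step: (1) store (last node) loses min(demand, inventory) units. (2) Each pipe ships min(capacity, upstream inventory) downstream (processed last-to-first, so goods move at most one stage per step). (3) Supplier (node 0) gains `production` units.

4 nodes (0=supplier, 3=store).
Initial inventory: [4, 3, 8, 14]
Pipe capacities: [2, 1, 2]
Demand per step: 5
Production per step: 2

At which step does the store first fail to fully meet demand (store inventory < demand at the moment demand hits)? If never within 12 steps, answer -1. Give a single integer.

Step 1: demand=5,sold=5 ship[2->3]=2 ship[1->2]=1 ship[0->1]=2 prod=2 -> [4 4 7 11]
Step 2: demand=5,sold=5 ship[2->3]=2 ship[1->2]=1 ship[0->1]=2 prod=2 -> [4 5 6 8]
Step 3: demand=5,sold=5 ship[2->3]=2 ship[1->2]=1 ship[0->1]=2 prod=2 -> [4 6 5 5]
Step 4: demand=5,sold=5 ship[2->3]=2 ship[1->2]=1 ship[0->1]=2 prod=2 -> [4 7 4 2]
Step 5: demand=5,sold=2 ship[2->3]=2 ship[1->2]=1 ship[0->1]=2 prod=2 -> [4 8 3 2]
Step 6: demand=5,sold=2 ship[2->3]=2 ship[1->2]=1 ship[0->1]=2 prod=2 -> [4 9 2 2]
Step 7: demand=5,sold=2 ship[2->3]=2 ship[1->2]=1 ship[0->1]=2 prod=2 -> [4 10 1 2]
Step 8: demand=5,sold=2 ship[2->3]=1 ship[1->2]=1 ship[0->1]=2 prod=2 -> [4 11 1 1]
Step 9: demand=5,sold=1 ship[2->3]=1 ship[1->2]=1 ship[0->1]=2 prod=2 -> [4 12 1 1]
Step 10: demand=5,sold=1 ship[2->3]=1 ship[1->2]=1 ship[0->1]=2 prod=2 -> [4 13 1 1]
Step 11: demand=5,sold=1 ship[2->3]=1 ship[1->2]=1 ship[0->1]=2 prod=2 -> [4 14 1 1]
Step 12: demand=5,sold=1 ship[2->3]=1 ship[1->2]=1 ship[0->1]=2 prod=2 -> [4 15 1 1]
First stockout at step 5

5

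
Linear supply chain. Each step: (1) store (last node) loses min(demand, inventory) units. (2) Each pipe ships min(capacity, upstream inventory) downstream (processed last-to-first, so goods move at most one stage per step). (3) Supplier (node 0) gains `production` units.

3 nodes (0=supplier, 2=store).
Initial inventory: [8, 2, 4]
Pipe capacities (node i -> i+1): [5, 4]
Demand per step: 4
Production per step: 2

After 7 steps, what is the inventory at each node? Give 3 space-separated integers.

Step 1: demand=4,sold=4 ship[1->2]=2 ship[0->1]=5 prod=2 -> inv=[5 5 2]
Step 2: demand=4,sold=2 ship[1->2]=4 ship[0->1]=5 prod=2 -> inv=[2 6 4]
Step 3: demand=4,sold=4 ship[1->2]=4 ship[0->1]=2 prod=2 -> inv=[2 4 4]
Step 4: demand=4,sold=4 ship[1->2]=4 ship[0->1]=2 prod=2 -> inv=[2 2 4]
Step 5: demand=4,sold=4 ship[1->2]=2 ship[0->1]=2 prod=2 -> inv=[2 2 2]
Step 6: demand=4,sold=2 ship[1->2]=2 ship[0->1]=2 prod=2 -> inv=[2 2 2]
Step 7: demand=4,sold=2 ship[1->2]=2 ship[0->1]=2 prod=2 -> inv=[2 2 2]

2 2 2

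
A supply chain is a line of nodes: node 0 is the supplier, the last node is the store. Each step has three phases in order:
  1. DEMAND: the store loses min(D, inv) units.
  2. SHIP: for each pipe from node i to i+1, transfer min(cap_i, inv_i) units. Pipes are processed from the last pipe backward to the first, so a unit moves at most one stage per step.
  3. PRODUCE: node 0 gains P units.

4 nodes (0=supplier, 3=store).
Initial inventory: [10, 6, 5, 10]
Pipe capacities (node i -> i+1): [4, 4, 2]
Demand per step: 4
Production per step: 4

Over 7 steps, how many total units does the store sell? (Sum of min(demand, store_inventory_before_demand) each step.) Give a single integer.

Answer: 22

Derivation:
Step 1: sold=4 (running total=4) -> [10 6 7 8]
Step 2: sold=4 (running total=8) -> [10 6 9 6]
Step 3: sold=4 (running total=12) -> [10 6 11 4]
Step 4: sold=4 (running total=16) -> [10 6 13 2]
Step 5: sold=2 (running total=18) -> [10 6 15 2]
Step 6: sold=2 (running total=20) -> [10 6 17 2]
Step 7: sold=2 (running total=22) -> [10 6 19 2]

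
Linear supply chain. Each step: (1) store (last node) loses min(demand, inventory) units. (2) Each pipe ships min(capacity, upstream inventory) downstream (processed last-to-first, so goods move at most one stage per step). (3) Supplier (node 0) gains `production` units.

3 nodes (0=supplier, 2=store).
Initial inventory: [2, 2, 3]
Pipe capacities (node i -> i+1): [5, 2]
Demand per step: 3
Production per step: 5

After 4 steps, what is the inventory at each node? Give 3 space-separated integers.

Step 1: demand=3,sold=3 ship[1->2]=2 ship[0->1]=2 prod=5 -> inv=[5 2 2]
Step 2: demand=3,sold=2 ship[1->2]=2 ship[0->1]=5 prod=5 -> inv=[5 5 2]
Step 3: demand=3,sold=2 ship[1->2]=2 ship[0->1]=5 prod=5 -> inv=[5 8 2]
Step 4: demand=3,sold=2 ship[1->2]=2 ship[0->1]=5 prod=5 -> inv=[5 11 2]

5 11 2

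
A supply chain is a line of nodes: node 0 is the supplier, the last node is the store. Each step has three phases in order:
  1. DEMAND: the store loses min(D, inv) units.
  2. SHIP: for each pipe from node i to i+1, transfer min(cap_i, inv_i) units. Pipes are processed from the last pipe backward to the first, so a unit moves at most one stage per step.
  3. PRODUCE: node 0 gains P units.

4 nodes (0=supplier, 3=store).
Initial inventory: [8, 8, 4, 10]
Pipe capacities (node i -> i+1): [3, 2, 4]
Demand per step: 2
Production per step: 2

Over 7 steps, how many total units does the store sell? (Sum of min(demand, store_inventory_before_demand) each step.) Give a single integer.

Step 1: sold=2 (running total=2) -> [7 9 2 12]
Step 2: sold=2 (running total=4) -> [6 10 2 12]
Step 3: sold=2 (running total=6) -> [5 11 2 12]
Step 4: sold=2 (running total=8) -> [4 12 2 12]
Step 5: sold=2 (running total=10) -> [3 13 2 12]
Step 6: sold=2 (running total=12) -> [2 14 2 12]
Step 7: sold=2 (running total=14) -> [2 14 2 12]

Answer: 14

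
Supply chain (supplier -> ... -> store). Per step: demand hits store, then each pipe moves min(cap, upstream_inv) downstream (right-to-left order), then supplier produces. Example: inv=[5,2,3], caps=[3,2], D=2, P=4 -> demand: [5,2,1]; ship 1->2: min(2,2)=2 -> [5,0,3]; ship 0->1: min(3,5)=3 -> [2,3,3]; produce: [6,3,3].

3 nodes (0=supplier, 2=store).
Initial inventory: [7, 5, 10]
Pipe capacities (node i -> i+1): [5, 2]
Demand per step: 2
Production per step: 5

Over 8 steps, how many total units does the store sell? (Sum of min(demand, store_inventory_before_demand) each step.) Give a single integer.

Answer: 16

Derivation:
Step 1: sold=2 (running total=2) -> [7 8 10]
Step 2: sold=2 (running total=4) -> [7 11 10]
Step 3: sold=2 (running total=6) -> [7 14 10]
Step 4: sold=2 (running total=8) -> [7 17 10]
Step 5: sold=2 (running total=10) -> [7 20 10]
Step 6: sold=2 (running total=12) -> [7 23 10]
Step 7: sold=2 (running total=14) -> [7 26 10]
Step 8: sold=2 (running total=16) -> [7 29 10]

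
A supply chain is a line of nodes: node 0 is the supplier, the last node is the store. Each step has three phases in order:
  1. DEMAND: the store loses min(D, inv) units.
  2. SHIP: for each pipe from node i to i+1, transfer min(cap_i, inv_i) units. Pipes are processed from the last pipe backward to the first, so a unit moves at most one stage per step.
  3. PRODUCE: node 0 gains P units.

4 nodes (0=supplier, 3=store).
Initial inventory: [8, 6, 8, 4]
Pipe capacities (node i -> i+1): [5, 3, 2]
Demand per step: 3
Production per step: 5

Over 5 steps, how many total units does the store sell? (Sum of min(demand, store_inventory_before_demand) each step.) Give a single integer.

Step 1: sold=3 (running total=3) -> [8 8 9 3]
Step 2: sold=3 (running total=6) -> [8 10 10 2]
Step 3: sold=2 (running total=8) -> [8 12 11 2]
Step 4: sold=2 (running total=10) -> [8 14 12 2]
Step 5: sold=2 (running total=12) -> [8 16 13 2]

Answer: 12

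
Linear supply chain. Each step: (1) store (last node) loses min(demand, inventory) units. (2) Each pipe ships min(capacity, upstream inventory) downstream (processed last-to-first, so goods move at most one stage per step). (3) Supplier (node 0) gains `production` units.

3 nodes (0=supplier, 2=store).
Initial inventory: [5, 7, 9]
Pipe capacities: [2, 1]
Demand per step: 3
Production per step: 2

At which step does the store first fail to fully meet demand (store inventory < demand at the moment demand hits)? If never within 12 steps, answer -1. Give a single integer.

Step 1: demand=3,sold=3 ship[1->2]=1 ship[0->1]=2 prod=2 -> [5 8 7]
Step 2: demand=3,sold=3 ship[1->2]=1 ship[0->1]=2 prod=2 -> [5 9 5]
Step 3: demand=3,sold=3 ship[1->2]=1 ship[0->1]=2 prod=2 -> [5 10 3]
Step 4: demand=3,sold=3 ship[1->2]=1 ship[0->1]=2 prod=2 -> [5 11 1]
Step 5: demand=3,sold=1 ship[1->2]=1 ship[0->1]=2 prod=2 -> [5 12 1]
Step 6: demand=3,sold=1 ship[1->2]=1 ship[0->1]=2 prod=2 -> [5 13 1]
Step 7: demand=3,sold=1 ship[1->2]=1 ship[0->1]=2 prod=2 -> [5 14 1]
Step 8: demand=3,sold=1 ship[1->2]=1 ship[0->1]=2 prod=2 -> [5 15 1]
Step 9: demand=3,sold=1 ship[1->2]=1 ship[0->1]=2 prod=2 -> [5 16 1]
Step 10: demand=3,sold=1 ship[1->2]=1 ship[0->1]=2 prod=2 -> [5 17 1]
Step 11: demand=3,sold=1 ship[1->2]=1 ship[0->1]=2 prod=2 -> [5 18 1]
Step 12: demand=3,sold=1 ship[1->2]=1 ship[0->1]=2 prod=2 -> [5 19 1]
First stockout at step 5

5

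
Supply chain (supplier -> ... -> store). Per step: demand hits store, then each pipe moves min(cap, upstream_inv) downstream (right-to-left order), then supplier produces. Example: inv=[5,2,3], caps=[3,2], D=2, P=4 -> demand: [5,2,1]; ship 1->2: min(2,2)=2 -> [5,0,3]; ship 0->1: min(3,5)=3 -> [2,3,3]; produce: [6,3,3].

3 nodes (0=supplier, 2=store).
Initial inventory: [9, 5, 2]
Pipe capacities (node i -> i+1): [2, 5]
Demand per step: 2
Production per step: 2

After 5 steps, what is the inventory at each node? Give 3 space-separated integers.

Step 1: demand=2,sold=2 ship[1->2]=5 ship[0->1]=2 prod=2 -> inv=[9 2 5]
Step 2: demand=2,sold=2 ship[1->2]=2 ship[0->1]=2 prod=2 -> inv=[9 2 5]
Step 3: demand=2,sold=2 ship[1->2]=2 ship[0->1]=2 prod=2 -> inv=[9 2 5]
Step 4: demand=2,sold=2 ship[1->2]=2 ship[0->1]=2 prod=2 -> inv=[9 2 5]
Step 5: demand=2,sold=2 ship[1->2]=2 ship[0->1]=2 prod=2 -> inv=[9 2 5]

9 2 5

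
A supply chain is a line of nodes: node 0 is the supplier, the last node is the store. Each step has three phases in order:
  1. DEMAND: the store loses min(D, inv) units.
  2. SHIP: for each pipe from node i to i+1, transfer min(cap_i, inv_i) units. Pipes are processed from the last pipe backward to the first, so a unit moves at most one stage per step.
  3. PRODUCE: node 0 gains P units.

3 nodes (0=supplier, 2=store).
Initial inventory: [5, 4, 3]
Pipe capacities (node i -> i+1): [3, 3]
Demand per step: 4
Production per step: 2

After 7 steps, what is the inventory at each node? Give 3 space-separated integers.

Step 1: demand=4,sold=3 ship[1->2]=3 ship[0->1]=3 prod=2 -> inv=[4 4 3]
Step 2: demand=4,sold=3 ship[1->2]=3 ship[0->1]=3 prod=2 -> inv=[3 4 3]
Step 3: demand=4,sold=3 ship[1->2]=3 ship[0->1]=3 prod=2 -> inv=[2 4 3]
Step 4: demand=4,sold=3 ship[1->2]=3 ship[0->1]=2 prod=2 -> inv=[2 3 3]
Step 5: demand=4,sold=3 ship[1->2]=3 ship[0->1]=2 prod=2 -> inv=[2 2 3]
Step 6: demand=4,sold=3 ship[1->2]=2 ship[0->1]=2 prod=2 -> inv=[2 2 2]
Step 7: demand=4,sold=2 ship[1->2]=2 ship[0->1]=2 prod=2 -> inv=[2 2 2]

2 2 2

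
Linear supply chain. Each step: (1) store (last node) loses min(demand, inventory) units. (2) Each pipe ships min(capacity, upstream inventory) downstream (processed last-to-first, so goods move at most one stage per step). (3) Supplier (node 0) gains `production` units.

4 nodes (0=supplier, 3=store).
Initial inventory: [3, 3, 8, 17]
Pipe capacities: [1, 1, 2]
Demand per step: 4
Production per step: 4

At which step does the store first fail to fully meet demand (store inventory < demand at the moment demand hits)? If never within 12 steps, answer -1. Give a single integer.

Step 1: demand=4,sold=4 ship[2->3]=2 ship[1->2]=1 ship[0->1]=1 prod=4 -> [6 3 7 15]
Step 2: demand=4,sold=4 ship[2->3]=2 ship[1->2]=1 ship[0->1]=1 prod=4 -> [9 3 6 13]
Step 3: demand=4,sold=4 ship[2->3]=2 ship[1->2]=1 ship[0->1]=1 prod=4 -> [12 3 5 11]
Step 4: demand=4,sold=4 ship[2->3]=2 ship[1->2]=1 ship[0->1]=1 prod=4 -> [15 3 4 9]
Step 5: demand=4,sold=4 ship[2->3]=2 ship[1->2]=1 ship[0->1]=1 prod=4 -> [18 3 3 7]
Step 6: demand=4,sold=4 ship[2->3]=2 ship[1->2]=1 ship[0->1]=1 prod=4 -> [21 3 2 5]
Step 7: demand=4,sold=4 ship[2->3]=2 ship[1->2]=1 ship[0->1]=1 prod=4 -> [24 3 1 3]
Step 8: demand=4,sold=3 ship[2->3]=1 ship[1->2]=1 ship[0->1]=1 prod=4 -> [27 3 1 1]
Step 9: demand=4,sold=1 ship[2->3]=1 ship[1->2]=1 ship[0->1]=1 prod=4 -> [30 3 1 1]
Step 10: demand=4,sold=1 ship[2->3]=1 ship[1->2]=1 ship[0->1]=1 prod=4 -> [33 3 1 1]
Step 11: demand=4,sold=1 ship[2->3]=1 ship[1->2]=1 ship[0->1]=1 prod=4 -> [36 3 1 1]
Step 12: demand=4,sold=1 ship[2->3]=1 ship[1->2]=1 ship[0->1]=1 prod=4 -> [39 3 1 1]
First stockout at step 8

8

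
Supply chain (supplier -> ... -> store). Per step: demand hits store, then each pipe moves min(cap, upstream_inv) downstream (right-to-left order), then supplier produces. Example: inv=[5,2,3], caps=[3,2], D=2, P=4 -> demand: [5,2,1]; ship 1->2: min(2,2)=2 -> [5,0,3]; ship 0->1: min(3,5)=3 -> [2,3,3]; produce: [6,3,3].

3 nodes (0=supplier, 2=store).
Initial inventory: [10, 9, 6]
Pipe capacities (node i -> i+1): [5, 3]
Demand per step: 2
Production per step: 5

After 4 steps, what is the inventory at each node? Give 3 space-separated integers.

Step 1: demand=2,sold=2 ship[1->2]=3 ship[0->1]=5 prod=5 -> inv=[10 11 7]
Step 2: demand=2,sold=2 ship[1->2]=3 ship[0->1]=5 prod=5 -> inv=[10 13 8]
Step 3: demand=2,sold=2 ship[1->2]=3 ship[0->1]=5 prod=5 -> inv=[10 15 9]
Step 4: demand=2,sold=2 ship[1->2]=3 ship[0->1]=5 prod=5 -> inv=[10 17 10]

10 17 10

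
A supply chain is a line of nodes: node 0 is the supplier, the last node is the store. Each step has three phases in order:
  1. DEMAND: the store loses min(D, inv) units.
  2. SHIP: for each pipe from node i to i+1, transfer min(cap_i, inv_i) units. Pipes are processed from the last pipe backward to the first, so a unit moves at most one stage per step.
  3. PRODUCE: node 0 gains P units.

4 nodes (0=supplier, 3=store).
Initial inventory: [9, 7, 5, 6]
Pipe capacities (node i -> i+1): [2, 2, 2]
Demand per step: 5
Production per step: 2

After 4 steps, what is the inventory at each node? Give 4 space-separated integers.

Step 1: demand=5,sold=5 ship[2->3]=2 ship[1->2]=2 ship[0->1]=2 prod=2 -> inv=[9 7 5 3]
Step 2: demand=5,sold=3 ship[2->3]=2 ship[1->2]=2 ship[0->1]=2 prod=2 -> inv=[9 7 5 2]
Step 3: demand=5,sold=2 ship[2->3]=2 ship[1->2]=2 ship[0->1]=2 prod=2 -> inv=[9 7 5 2]
Step 4: demand=5,sold=2 ship[2->3]=2 ship[1->2]=2 ship[0->1]=2 prod=2 -> inv=[9 7 5 2]

9 7 5 2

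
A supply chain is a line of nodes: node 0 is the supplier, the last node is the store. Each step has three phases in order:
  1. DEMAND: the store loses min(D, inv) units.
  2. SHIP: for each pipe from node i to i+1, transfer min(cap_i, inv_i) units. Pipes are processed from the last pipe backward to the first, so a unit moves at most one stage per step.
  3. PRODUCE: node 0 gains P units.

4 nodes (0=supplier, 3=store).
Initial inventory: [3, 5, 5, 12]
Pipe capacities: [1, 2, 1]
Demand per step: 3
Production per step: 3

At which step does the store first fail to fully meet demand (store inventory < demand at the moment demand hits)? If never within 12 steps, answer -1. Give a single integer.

Step 1: demand=3,sold=3 ship[2->3]=1 ship[1->2]=2 ship[0->1]=1 prod=3 -> [5 4 6 10]
Step 2: demand=3,sold=3 ship[2->3]=1 ship[1->2]=2 ship[0->1]=1 prod=3 -> [7 3 7 8]
Step 3: demand=3,sold=3 ship[2->3]=1 ship[1->2]=2 ship[0->1]=1 prod=3 -> [9 2 8 6]
Step 4: demand=3,sold=3 ship[2->3]=1 ship[1->2]=2 ship[0->1]=1 prod=3 -> [11 1 9 4]
Step 5: demand=3,sold=3 ship[2->3]=1 ship[1->2]=1 ship[0->1]=1 prod=3 -> [13 1 9 2]
Step 6: demand=3,sold=2 ship[2->3]=1 ship[1->2]=1 ship[0->1]=1 prod=3 -> [15 1 9 1]
Step 7: demand=3,sold=1 ship[2->3]=1 ship[1->2]=1 ship[0->1]=1 prod=3 -> [17 1 9 1]
Step 8: demand=3,sold=1 ship[2->3]=1 ship[1->2]=1 ship[0->1]=1 prod=3 -> [19 1 9 1]
Step 9: demand=3,sold=1 ship[2->3]=1 ship[1->2]=1 ship[0->1]=1 prod=3 -> [21 1 9 1]
Step 10: demand=3,sold=1 ship[2->3]=1 ship[1->2]=1 ship[0->1]=1 prod=3 -> [23 1 9 1]
Step 11: demand=3,sold=1 ship[2->3]=1 ship[1->2]=1 ship[0->1]=1 prod=3 -> [25 1 9 1]
Step 12: demand=3,sold=1 ship[2->3]=1 ship[1->2]=1 ship[0->1]=1 prod=3 -> [27 1 9 1]
First stockout at step 6

6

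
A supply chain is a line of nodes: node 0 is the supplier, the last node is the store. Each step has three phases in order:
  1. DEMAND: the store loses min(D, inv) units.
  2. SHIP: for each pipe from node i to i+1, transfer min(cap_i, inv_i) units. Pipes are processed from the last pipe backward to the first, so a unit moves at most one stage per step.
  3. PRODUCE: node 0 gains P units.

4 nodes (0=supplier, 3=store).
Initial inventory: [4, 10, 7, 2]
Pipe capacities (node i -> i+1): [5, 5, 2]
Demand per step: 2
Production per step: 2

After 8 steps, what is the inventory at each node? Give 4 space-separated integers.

Step 1: demand=2,sold=2 ship[2->3]=2 ship[1->2]=5 ship[0->1]=4 prod=2 -> inv=[2 9 10 2]
Step 2: demand=2,sold=2 ship[2->3]=2 ship[1->2]=5 ship[0->1]=2 prod=2 -> inv=[2 6 13 2]
Step 3: demand=2,sold=2 ship[2->3]=2 ship[1->2]=5 ship[0->1]=2 prod=2 -> inv=[2 3 16 2]
Step 4: demand=2,sold=2 ship[2->3]=2 ship[1->2]=3 ship[0->1]=2 prod=2 -> inv=[2 2 17 2]
Step 5: demand=2,sold=2 ship[2->3]=2 ship[1->2]=2 ship[0->1]=2 prod=2 -> inv=[2 2 17 2]
Step 6: demand=2,sold=2 ship[2->3]=2 ship[1->2]=2 ship[0->1]=2 prod=2 -> inv=[2 2 17 2]
Step 7: demand=2,sold=2 ship[2->3]=2 ship[1->2]=2 ship[0->1]=2 prod=2 -> inv=[2 2 17 2]
Step 8: demand=2,sold=2 ship[2->3]=2 ship[1->2]=2 ship[0->1]=2 prod=2 -> inv=[2 2 17 2]

2 2 17 2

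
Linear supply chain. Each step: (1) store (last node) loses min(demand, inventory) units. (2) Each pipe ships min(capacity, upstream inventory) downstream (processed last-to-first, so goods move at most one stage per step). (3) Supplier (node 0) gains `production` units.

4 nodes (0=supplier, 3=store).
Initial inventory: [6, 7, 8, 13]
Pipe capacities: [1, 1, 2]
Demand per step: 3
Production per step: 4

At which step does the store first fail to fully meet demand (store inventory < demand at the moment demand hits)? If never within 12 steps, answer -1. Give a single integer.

Step 1: demand=3,sold=3 ship[2->3]=2 ship[1->2]=1 ship[0->1]=1 prod=4 -> [9 7 7 12]
Step 2: demand=3,sold=3 ship[2->3]=2 ship[1->2]=1 ship[0->1]=1 prod=4 -> [12 7 6 11]
Step 3: demand=3,sold=3 ship[2->3]=2 ship[1->2]=1 ship[0->1]=1 prod=4 -> [15 7 5 10]
Step 4: demand=3,sold=3 ship[2->3]=2 ship[1->2]=1 ship[0->1]=1 prod=4 -> [18 7 4 9]
Step 5: demand=3,sold=3 ship[2->3]=2 ship[1->2]=1 ship[0->1]=1 prod=4 -> [21 7 3 8]
Step 6: demand=3,sold=3 ship[2->3]=2 ship[1->2]=1 ship[0->1]=1 prod=4 -> [24 7 2 7]
Step 7: demand=3,sold=3 ship[2->3]=2 ship[1->2]=1 ship[0->1]=1 prod=4 -> [27 7 1 6]
Step 8: demand=3,sold=3 ship[2->3]=1 ship[1->2]=1 ship[0->1]=1 prod=4 -> [30 7 1 4]
Step 9: demand=3,sold=3 ship[2->3]=1 ship[1->2]=1 ship[0->1]=1 prod=4 -> [33 7 1 2]
Step 10: demand=3,sold=2 ship[2->3]=1 ship[1->2]=1 ship[0->1]=1 prod=4 -> [36 7 1 1]
Step 11: demand=3,sold=1 ship[2->3]=1 ship[1->2]=1 ship[0->1]=1 prod=4 -> [39 7 1 1]
Step 12: demand=3,sold=1 ship[2->3]=1 ship[1->2]=1 ship[0->1]=1 prod=4 -> [42 7 1 1]
First stockout at step 10

10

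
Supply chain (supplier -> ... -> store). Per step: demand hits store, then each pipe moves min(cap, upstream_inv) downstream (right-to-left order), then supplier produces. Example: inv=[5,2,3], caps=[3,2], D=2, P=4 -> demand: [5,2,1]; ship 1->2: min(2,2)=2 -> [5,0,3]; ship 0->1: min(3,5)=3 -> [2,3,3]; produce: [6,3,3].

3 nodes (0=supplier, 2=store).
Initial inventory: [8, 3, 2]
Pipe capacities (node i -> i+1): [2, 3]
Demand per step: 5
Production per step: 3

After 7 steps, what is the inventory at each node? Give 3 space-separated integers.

Step 1: demand=5,sold=2 ship[1->2]=3 ship[0->1]=2 prod=3 -> inv=[9 2 3]
Step 2: demand=5,sold=3 ship[1->2]=2 ship[0->1]=2 prod=3 -> inv=[10 2 2]
Step 3: demand=5,sold=2 ship[1->2]=2 ship[0->1]=2 prod=3 -> inv=[11 2 2]
Step 4: demand=5,sold=2 ship[1->2]=2 ship[0->1]=2 prod=3 -> inv=[12 2 2]
Step 5: demand=5,sold=2 ship[1->2]=2 ship[0->1]=2 prod=3 -> inv=[13 2 2]
Step 6: demand=5,sold=2 ship[1->2]=2 ship[0->1]=2 prod=3 -> inv=[14 2 2]
Step 7: demand=5,sold=2 ship[1->2]=2 ship[0->1]=2 prod=3 -> inv=[15 2 2]

15 2 2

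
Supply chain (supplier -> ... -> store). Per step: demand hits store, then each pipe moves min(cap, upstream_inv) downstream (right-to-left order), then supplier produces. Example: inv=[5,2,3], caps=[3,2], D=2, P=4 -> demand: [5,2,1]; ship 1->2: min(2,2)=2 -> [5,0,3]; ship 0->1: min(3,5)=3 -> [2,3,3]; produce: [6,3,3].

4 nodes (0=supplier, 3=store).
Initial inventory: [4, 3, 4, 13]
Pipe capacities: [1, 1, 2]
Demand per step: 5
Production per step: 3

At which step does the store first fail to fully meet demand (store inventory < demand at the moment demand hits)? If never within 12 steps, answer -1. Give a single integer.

Step 1: demand=5,sold=5 ship[2->3]=2 ship[1->2]=1 ship[0->1]=1 prod=3 -> [6 3 3 10]
Step 2: demand=5,sold=5 ship[2->3]=2 ship[1->2]=1 ship[0->1]=1 prod=3 -> [8 3 2 7]
Step 3: demand=5,sold=5 ship[2->3]=2 ship[1->2]=1 ship[0->1]=1 prod=3 -> [10 3 1 4]
Step 4: demand=5,sold=4 ship[2->3]=1 ship[1->2]=1 ship[0->1]=1 prod=3 -> [12 3 1 1]
Step 5: demand=5,sold=1 ship[2->3]=1 ship[1->2]=1 ship[0->1]=1 prod=3 -> [14 3 1 1]
Step 6: demand=5,sold=1 ship[2->3]=1 ship[1->2]=1 ship[0->1]=1 prod=3 -> [16 3 1 1]
Step 7: demand=5,sold=1 ship[2->3]=1 ship[1->2]=1 ship[0->1]=1 prod=3 -> [18 3 1 1]
Step 8: demand=5,sold=1 ship[2->3]=1 ship[1->2]=1 ship[0->1]=1 prod=3 -> [20 3 1 1]
Step 9: demand=5,sold=1 ship[2->3]=1 ship[1->2]=1 ship[0->1]=1 prod=3 -> [22 3 1 1]
Step 10: demand=5,sold=1 ship[2->3]=1 ship[1->2]=1 ship[0->1]=1 prod=3 -> [24 3 1 1]
Step 11: demand=5,sold=1 ship[2->3]=1 ship[1->2]=1 ship[0->1]=1 prod=3 -> [26 3 1 1]
Step 12: demand=5,sold=1 ship[2->3]=1 ship[1->2]=1 ship[0->1]=1 prod=3 -> [28 3 1 1]
First stockout at step 4

4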